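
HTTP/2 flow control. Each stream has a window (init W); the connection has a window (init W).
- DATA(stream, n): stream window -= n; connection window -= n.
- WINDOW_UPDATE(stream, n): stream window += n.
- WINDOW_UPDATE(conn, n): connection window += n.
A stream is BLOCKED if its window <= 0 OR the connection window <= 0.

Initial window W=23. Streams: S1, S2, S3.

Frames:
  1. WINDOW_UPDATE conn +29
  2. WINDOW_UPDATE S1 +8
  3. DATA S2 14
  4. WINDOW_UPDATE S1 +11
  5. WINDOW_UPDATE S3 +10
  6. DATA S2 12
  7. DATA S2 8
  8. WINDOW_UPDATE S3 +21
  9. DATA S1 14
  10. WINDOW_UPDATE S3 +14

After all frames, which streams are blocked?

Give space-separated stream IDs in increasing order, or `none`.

Answer: S2

Derivation:
Op 1: conn=52 S1=23 S2=23 S3=23 blocked=[]
Op 2: conn=52 S1=31 S2=23 S3=23 blocked=[]
Op 3: conn=38 S1=31 S2=9 S3=23 blocked=[]
Op 4: conn=38 S1=42 S2=9 S3=23 blocked=[]
Op 5: conn=38 S1=42 S2=9 S3=33 blocked=[]
Op 6: conn=26 S1=42 S2=-3 S3=33 blocked=[2]
Op 7: conn=18 S1=42 S2=-11 S3=33 blocked=[2]
Op 8: conn=18 S1=42 S2=-11 S3=54 blocked=[2]
Op 9: conn=4 S1=28 S2=-11 S3=54 blocked=[2]
Op 10: conn=4 S1=28 S2=-11 S3=68 blocked=[2]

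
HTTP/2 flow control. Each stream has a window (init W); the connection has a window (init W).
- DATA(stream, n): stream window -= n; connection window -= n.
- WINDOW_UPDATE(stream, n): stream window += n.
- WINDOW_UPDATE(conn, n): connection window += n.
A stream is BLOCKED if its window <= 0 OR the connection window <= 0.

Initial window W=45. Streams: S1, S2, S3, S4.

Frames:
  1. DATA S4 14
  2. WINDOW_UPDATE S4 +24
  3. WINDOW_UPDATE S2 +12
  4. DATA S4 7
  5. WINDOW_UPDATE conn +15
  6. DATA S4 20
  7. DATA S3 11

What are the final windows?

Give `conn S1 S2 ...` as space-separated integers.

Answer: 8 45 57 34 28

Derivation:
Op 1: conn=31 S1=45 S2=45 S3=45 S4=31 blocked=[]
Op 2: conn=31 S1=45 S2=45 S3=45 S4=55 blocked=[]
Op 3: conn=31 S1=45 S2=57 S3=45 S4=55 blocked=[]
Op 4: conn=24 S1=45 S2=57 S3=45 S4=48 blocked=[]
Op 5: conn=39 S1=45 S2=57 S3=45 S4=48 blocked=[]
Op 6: conn=19 S1=45 S2=57 S3=45 S4=28 blocked=[]
Op 7: conn=8 S1=45 S2=57 S3=34 S4=28 blocked=[]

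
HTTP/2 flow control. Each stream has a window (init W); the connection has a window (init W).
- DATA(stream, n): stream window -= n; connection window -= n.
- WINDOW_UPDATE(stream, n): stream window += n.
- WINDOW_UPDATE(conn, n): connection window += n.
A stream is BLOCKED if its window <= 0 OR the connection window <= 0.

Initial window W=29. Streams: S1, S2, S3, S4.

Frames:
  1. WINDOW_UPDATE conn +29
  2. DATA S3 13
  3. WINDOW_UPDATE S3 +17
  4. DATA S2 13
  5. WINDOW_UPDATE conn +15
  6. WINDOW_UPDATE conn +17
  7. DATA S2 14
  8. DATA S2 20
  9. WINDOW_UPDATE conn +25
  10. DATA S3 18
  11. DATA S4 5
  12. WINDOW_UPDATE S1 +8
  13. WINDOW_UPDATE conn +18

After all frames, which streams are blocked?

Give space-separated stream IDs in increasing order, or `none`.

Answer: S2

Derivation:
Op 1: conn=58 S1=29 S2=29 S3=29 S4=29 blocked=[]
Op 2: conn=45 S1=29 S2=29 S3=16 S4=29 blocked=[]
Op 3: conn=45 S1=29 S2=29 S3=33 S4=29 blocked=[]
Op 4: conn=32 S1=29 S2=16 S3=33 S4=29 blocked=[]
Op 5: conn=47 S1=29 S2=16 S3=33 S4=29 blocked=[]
Op 6: conn=64 S1=29 S2=16 S3=33 S4=29 blocked=[]
Op 7: conn=50 S1=29 S2=2 S3=33 S4=29 blocked=[]
Op 8: conn=30 S1=29 S2=-18 S3=33 S4=29 blocked=[2]
Op 9: conn=55 S1=29 S2=-18 S3=33 S4=29 blocked=[2]
Op 10: conn=37 S1=29 S2=-18 S3=15 S4=29 blocked=[2]
Op 11: conn=32 S1=29 S2=-18 S3=15 S4=24 blocked=[2]
Op 12: conn=32 S1=37 S2=-18 S3=15 S4=24 blocked=[2]
Op 13: conn=50 S1=37 S2=-18 S3=15 S4=24 blocked=[2]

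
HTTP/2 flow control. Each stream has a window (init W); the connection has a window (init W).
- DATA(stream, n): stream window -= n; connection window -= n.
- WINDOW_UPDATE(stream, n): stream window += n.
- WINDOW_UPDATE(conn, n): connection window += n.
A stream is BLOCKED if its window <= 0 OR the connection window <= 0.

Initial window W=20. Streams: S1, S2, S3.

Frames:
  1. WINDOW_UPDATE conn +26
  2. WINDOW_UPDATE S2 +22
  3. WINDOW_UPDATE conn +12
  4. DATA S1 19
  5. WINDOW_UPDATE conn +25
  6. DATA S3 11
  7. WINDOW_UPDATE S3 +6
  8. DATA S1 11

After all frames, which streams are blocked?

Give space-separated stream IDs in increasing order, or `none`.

Answer: S1

Derivation:
Op 1: conn=46 S1=20 S2=20 S3=20 blocked=[]
Op 2: conn=46 S1=20 S2=42 S3=20 blocked=[]
Op 3: conn=58 S1=20 S2=42 S3=20 blocked=[]
Op 4: conn=39 S1=1 S2=42 S3=20 blocked=[]
Op 5: conn=64 S1=1 S2=42 S3=20 blocked=[]
Op 6: conn=53 S1=1 S2=42 S3=9 blocked=[]
Op 7: conn=53 S1=1 S2=42 S3=15 blocked=[]
Op 8: conn=42 S1=-10 S2=42 S3=15 blocked=[1]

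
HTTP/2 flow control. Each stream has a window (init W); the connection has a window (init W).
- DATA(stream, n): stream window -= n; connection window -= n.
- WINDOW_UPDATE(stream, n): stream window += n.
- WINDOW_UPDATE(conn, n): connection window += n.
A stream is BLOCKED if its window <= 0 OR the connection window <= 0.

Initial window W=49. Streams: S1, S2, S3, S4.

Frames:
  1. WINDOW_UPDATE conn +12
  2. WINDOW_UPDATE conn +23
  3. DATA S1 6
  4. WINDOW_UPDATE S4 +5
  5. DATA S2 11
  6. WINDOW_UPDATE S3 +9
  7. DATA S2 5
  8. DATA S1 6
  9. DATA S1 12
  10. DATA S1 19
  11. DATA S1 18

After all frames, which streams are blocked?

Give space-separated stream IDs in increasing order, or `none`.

Op 1: conn=61 S1=49 S2=49 S3=49 S4=49 blocked=[]
Op 2: conn=84 S1=49 S2=49 S3=49 S4=49 blocked=[]
Op 3: conn=78 S1=43 S2=49 S3=49 S4=49 blocked=[]
Op 4: conn=78 S1=43 S2=49 S3=49 S4=54 blocked=[]
Op 5: conn=67 S1=43 S2=38 S3=49 S4=54 blocked=[]
Op 6: conn=67 S1=43 S2=38 S3=58 S4=54 blocked=[]
Op 7: conn=62 S1=43 S2=33 S3=58 S4=54 blocked=[]
Op 8: conn=56 S1=37 S2=33 S3=58 S4=54 blocked=[]
Op 9: conn=44 S1=25 S2=33 S3=58 S4=54 blocked=[]
Op 10: conn=25 S1=6 S2=33 S3=58 S4=54 blocked=[]
Op 11: conn=7 S1=-12 S2=33 S3=58 S4=54 blocked=[1]

Answer: S1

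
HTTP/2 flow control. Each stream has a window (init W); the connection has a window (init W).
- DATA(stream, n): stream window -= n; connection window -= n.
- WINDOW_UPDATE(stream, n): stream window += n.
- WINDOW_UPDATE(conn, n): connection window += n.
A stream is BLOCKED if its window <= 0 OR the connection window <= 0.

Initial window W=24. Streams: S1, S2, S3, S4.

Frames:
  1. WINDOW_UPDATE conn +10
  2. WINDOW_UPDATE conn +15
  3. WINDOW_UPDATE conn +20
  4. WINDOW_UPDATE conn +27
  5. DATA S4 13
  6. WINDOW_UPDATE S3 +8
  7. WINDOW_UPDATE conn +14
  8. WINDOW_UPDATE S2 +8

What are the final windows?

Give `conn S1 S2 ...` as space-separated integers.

Answer: 97 24 32 32 11

Derivation:
Op 1: conn=34 S1=24 S2=24 S3=24 S4=24 blocked=[]
Op 2: conn=49 S1=24 S2=24 S3=24 S4=24 blocked=[]
Op 3: conn=69 S1=24 S2=24 S3=24 S4=24 blocked=[]
Op 4: conn=96 S1=24 S2=24 S3=24 S4=24 blocked=[]
Op 5: conn=83 S1=24 S2=24 S3=24 S4=11 blocked=[]
Op 6: conn=83 S1=24 S2=24 S3=32 S4=11 blocked=[]
Op 7: conn=97 S1=24 S2=24 S3=32 S4=11 blocked=[]
Op 8: conn=97 S1=24 S2=32 S3=32 S4=11 blocked=[]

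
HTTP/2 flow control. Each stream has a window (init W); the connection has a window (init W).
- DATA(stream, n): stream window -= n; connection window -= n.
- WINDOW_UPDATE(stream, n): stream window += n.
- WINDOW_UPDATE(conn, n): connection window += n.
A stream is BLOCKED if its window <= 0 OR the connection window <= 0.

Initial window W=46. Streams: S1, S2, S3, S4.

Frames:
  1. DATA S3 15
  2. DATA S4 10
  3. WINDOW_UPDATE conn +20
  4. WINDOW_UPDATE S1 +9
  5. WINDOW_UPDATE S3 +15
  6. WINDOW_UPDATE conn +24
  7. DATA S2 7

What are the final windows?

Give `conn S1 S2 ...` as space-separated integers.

Answer: 58 55 39 46 36

Derivation:
Op 1: conn=31 S1=46 S2=46 S3=31 S4=46 blocked=[]
Op 2: conn=21 S1=46 S2=46 S3=31 S4=36 blocked=[]
Op 3: conn=41 S1=46 S2=46 S3=31 S4=36 blocked=[]
Op 4: conn=41 S1=55 S2=46 S3=31 S4=36 blocked=[]
Op 5: conn=41 S1=55 S2=46 S3=46 S4=36 blocked=[]
Op 6: conn=65 S1=55 S2=46 S3=46 S4=36 blocked=[]
Op 7: conn=58 S1=55 S2=39 S3=46 S4=36 blocked=[]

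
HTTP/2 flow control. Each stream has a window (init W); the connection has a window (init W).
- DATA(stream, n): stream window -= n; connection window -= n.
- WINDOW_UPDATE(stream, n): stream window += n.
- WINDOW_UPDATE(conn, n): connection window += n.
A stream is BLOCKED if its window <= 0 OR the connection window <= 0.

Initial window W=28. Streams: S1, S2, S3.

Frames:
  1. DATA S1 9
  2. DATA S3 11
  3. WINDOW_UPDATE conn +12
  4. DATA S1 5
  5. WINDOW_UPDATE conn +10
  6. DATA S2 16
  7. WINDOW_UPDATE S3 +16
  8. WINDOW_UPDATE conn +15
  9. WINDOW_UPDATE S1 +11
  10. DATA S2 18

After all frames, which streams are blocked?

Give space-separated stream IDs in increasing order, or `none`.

Op 1: conn=19 S1=19 S2=28 S3=28 blocked=[]
Op 2: conn=8 S1=19 S2=28 S3=17 blocked=[]
Op 3: conn=20 S1=19 S2=28 S3=17 blocked=[]
Op 4: conn=15 S1=14 S2=28 S3=17 blocked=[]
Op 5: conn=25 S1=14 S2=28 S3=17 blocked=[]
Op 6: conn=9 S1=14 S2=12 S3=17 blocked=[]
Op 7: conn=9 S1=14 S2=12 S3=33 blocked=[]
Op 8: conn=24 S1=14 S2=12 S3=33 blocked=[]
Op 9: conn=24 S1=25 S2=12 S3=33 blocked=[]
Op 10: conn=6 S1=25 S2=-6 S3=33 blocked=[2]

Answer: S2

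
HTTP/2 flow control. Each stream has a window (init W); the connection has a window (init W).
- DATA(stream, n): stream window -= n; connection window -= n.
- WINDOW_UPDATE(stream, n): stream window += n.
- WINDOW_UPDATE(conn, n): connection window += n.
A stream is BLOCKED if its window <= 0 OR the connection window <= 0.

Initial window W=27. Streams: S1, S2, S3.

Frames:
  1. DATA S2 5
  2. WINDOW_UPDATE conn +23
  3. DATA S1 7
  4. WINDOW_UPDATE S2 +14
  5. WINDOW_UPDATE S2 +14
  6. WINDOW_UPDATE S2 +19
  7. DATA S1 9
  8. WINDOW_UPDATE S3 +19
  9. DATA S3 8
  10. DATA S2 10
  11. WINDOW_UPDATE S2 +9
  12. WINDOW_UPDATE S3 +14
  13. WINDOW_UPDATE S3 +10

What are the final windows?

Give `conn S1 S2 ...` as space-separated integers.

Answer: 11 11 68 62

Derivation:
Op 1: conn=22 S1=27 S2=22 S3=27 blocked=[]
Op 2: conn=45 S1=27 S2=22 S3=27 blocked=[]
Op 3: conn=38 S1=20 S2=22 S3=27 blocked=[]
Op 4: conn=38 S1=20 S2=36 S3=27 blocked=[]
Op 5: conn=38 S1=20 S2=50 S3=27 blocked=[]
Op 6: conn=38 S1=20 S2=69 S3=27 blocked=[]
Op 7: conn=29 S1=11 S2=69 S3=27 blocked=[]
Op 8: conn=29 S1=11 S2=69 S3=46 blocked=[]
Op 9: conn=21 S1=11 S2=69 S3=38 blocked=[]
Op 10: conn=11 S1=11 S2=59 S3=38 blocked=[]
Op 11: conn=11 S1=11 S2=68 S3=38 blocked=[]
Op 12: conn=11 S1=11 S2=68 S3=52 blocked=[]
Op 13: conn=11 S1=11 S2=68 S3=62 blocked=[]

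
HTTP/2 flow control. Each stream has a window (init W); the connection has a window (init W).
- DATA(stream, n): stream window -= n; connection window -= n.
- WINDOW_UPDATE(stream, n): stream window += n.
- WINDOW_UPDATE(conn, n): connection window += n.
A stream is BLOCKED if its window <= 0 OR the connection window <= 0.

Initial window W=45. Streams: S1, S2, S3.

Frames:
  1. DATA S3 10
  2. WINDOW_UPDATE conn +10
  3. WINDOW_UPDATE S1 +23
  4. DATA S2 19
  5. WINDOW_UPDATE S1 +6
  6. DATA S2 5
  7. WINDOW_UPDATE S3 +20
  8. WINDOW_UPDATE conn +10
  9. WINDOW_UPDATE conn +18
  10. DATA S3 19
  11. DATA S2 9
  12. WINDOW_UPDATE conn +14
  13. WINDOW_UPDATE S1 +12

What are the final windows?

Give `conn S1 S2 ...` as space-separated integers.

Answer: 35 86 12 36

Derivation:
Op 1: conn=35 S1=45 S2=45 S3=35 blocked=[]
Op 2: conn=45 S1=45 S2=45 S3=35 blocked=[]
Op 3: conn=45 S1=68 S2=45 S3=35 blocked=[]
Op 4: conn=26 S1=68 S2=26 S3=35 blocked=[]
Op 5: conn=26 S1=74 S2=26 S3=35 blocked=[]
Op 6: conn=21 S1=74 S2=21 S3=35 blocked=[]
Op 7: conn=21 S1=74 S2=21 S3=55 blocked=[]
Op 8: conn=31 S1=74 S2=21 S3=55 blocked=[]
Op 9: conn=49 S1=74 S2=21 S3=55 blocked=[]
Op 10: conn=30 S1=74 S2=21 S3=36 blocked=[]
Op 11: conn=21 S1=74 S2=12 S3=36 blocked=[]
Op 12: conn=35 S1=74 S2=12 S3=36 blocked=[]
Op 13: conn=35 S1=86 S2=12 S3=36 blocked=[]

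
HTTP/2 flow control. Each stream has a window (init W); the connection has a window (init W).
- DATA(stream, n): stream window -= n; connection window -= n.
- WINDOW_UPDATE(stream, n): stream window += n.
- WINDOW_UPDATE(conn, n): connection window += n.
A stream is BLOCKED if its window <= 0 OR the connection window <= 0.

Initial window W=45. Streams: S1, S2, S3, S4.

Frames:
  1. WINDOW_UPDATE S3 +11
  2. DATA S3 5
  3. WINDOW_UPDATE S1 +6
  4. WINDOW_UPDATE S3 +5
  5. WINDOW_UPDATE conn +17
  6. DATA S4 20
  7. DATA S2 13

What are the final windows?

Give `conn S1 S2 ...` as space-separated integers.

Answer: 24 51 32 56 25

Derivation:
Op 1: conn=45 S1=45 S2=45 S3=56 S4=45 blocked=[]
Op 2: conn=40 S1=45 S2=45 S3=51 S4=45 blocked=[]
Op 3: conn=40 S1=51 S2=45 S3=51 S4=45 blocked=[]
Op 4: conn=40 S1=51 S2=45 S3=56 S4=45 blocked=[]
Op 5: conn=57 S1=51 S2=45 S3=56 S4=45 blocked=[]
Op 6: conn=37 S1=51 S2=45 S3=56 S4=25 blocked=[]
Op 7: conn=24 S1=51 S2=32 S3=56 S4=25 blocked=[]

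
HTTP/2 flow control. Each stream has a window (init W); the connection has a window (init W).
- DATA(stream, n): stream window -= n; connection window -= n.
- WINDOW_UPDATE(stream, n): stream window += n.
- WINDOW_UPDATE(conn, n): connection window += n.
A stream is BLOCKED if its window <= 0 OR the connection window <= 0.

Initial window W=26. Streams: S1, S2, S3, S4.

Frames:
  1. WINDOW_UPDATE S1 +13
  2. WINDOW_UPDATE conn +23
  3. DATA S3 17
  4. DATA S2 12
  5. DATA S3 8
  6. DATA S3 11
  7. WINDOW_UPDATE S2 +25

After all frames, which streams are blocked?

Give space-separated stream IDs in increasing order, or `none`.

Answer: S3

Derivation:
Op 1: conn=26 S1=39 S2=26 S3=26 S4=26 blocked=[]
Op 2: conn=49 S1=39 S2=26 S3=26 S4=26 blocked=[]
Op 3: conn=32 S1=39 S2=26 S3=9 S4=26 blocked=[]
Op 4: conn=20 S1=39 S2=14 S3=9 S4=26 blocked=[]
Op 5: conn=12 S1=39 S2=14 S3=1 S4=26 blocked=[]
Op 6: conn=1 S1=39 S2=14 S3=-10 S4=26 blocked=[3]
Op 7: conn=1 S1=39 S2=39 S3=-10 S4=26 blocked=[3]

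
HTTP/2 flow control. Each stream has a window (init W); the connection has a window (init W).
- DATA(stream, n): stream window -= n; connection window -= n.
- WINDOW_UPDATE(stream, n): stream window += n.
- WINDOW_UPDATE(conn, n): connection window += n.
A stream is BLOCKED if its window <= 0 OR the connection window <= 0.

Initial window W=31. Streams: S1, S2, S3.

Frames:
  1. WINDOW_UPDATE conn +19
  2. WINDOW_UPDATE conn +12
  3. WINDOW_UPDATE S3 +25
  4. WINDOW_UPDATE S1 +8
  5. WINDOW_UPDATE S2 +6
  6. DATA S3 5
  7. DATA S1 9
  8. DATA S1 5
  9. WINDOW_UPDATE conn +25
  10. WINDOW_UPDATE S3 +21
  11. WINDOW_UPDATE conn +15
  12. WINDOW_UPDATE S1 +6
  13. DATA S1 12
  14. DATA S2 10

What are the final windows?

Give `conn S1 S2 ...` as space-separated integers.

Answer: 61 19 27 72

Derivation:
Op 1: conn=50 S1=31 S2=31 S3=31 blocked=[]
Op 2: conn=62 S1=31 S2=31 S3=31 blocked=[]
Op 3: conn=62 S1=31 S2=31 S3=56 blocked=[]
Op 4: conn=62 S1=39 S2=31 S3=56 blocked=[]
Op 5: conn=62 S1=39 S2=37 S3=56 blocked=[]
Op 6: conn=57 S1=39 S2=37 S3=51 blocked=[]
Op 7: conn=48 S1=30 S2=37 S3=51 blocked=[]
Op 8: conn=43 S1=25 S2=37 S3=51 blocked=[]
Op 9: conn=68 S1=25 S2=37 S3=51 blocked=[]
Op 10: conn=68 S1=25 S2=37 S3=72 blocked=[]
Op 11: conn=83 S1=25 S2=37 S3=72 blocked=[]
Op 12: conn=83 S1=31 S2=37 S3=72 blocked=[]
Op 13: conn=71 S1=19 S2=37 S3=72 blocked=[]
Op 14: conn=61 S1=19 S2=27 S3=72 blocked=[]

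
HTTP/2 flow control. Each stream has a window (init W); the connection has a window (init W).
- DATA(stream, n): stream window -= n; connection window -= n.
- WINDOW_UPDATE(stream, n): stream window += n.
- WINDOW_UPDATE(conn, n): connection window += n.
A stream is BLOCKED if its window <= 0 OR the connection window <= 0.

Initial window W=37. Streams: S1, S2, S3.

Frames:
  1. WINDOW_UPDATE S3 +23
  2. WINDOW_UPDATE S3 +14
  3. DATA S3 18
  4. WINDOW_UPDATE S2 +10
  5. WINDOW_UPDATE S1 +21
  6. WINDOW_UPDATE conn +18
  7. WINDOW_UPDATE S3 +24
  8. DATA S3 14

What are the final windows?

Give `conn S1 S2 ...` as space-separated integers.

Answer: 23 58 47 66

Derivation:
Op 1: conn=37 S1=37 S2=37 S3=60 blocked=[]
Op 2: conn=37 S1=37 S2=37 S3=74 blocked=[]
Op 3: conn=19 S1=37 S2=37 S3=56 blocked=[]
Op 4: conn=19 S1=37 S2=47 S3=56 blocked=[]
Op 5: conn=19 S1=58 S2=47 S3=56 blocked=[]
Op 6: conn=37 S1=58 S2=47 S3=56 blocked=[]
Op 7: conn=37 S1=58 S2=47 S3=80 blocked=[]
Op 8: conn=23 S1=58 S2=47 S3=66 blocked=[]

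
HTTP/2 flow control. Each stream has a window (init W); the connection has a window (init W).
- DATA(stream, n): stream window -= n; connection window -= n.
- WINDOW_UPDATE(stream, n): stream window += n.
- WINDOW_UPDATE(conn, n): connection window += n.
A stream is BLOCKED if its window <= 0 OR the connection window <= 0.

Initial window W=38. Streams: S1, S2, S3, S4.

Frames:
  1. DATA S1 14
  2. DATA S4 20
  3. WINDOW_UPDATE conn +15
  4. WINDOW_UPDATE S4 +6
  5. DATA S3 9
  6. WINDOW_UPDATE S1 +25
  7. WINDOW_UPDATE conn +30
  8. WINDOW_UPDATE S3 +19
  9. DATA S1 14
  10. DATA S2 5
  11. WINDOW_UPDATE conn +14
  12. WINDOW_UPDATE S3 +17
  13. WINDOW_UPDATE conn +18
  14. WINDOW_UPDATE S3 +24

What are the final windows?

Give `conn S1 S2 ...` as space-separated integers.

Answer: 53 35 33 89 24

Derivation:
Op 1: conn=24 S1=24 S2=38 S3=38 S4=38 blocked=[]
Op 2: conn=4 S1=24 S2=38 S3=38 S4=18 blocked=[]
Op 3: conn=19 S1=24 S2=38 S3=38 S4=18 blocked=[]
Op 4: conn=19 S1=24 S2=38 S3=38 S4=24 blocked=[]
Op 5: conn=10 S1=24 S2=38 S3=29 S4=24 blocked=[]
Op 6: conn=10 S1=49 S2=38 S3=29 S4=24 blocked=[]
Op 7: conn=40 S1=49 S2=38 S3=29 S4=24 blocked=[]
Op 8: conn=40 S1=49 S2=38 S3=48 S4=24 blocked=[]
Op 9: conn=26 S1=35 S2=38 S3=48 S4=24 blocked=[]
Op 10: conn=21 S1=35 S2=33 S3=48 S4=24 blocked=[]
Op 11: conn=35 S1=35 S2=33 S3=48 S4=24 blocked=[]
Op 12: conn=35 S1=35 S2=33 S3=65 S4=24 blocked=[]
Op 13: conn=53 S1=35 S2=33 S3=65 S4=24 blocked=[]
Op 14: conn=53 S1=35 S2=33 S3=89 S4=24 blocked=[]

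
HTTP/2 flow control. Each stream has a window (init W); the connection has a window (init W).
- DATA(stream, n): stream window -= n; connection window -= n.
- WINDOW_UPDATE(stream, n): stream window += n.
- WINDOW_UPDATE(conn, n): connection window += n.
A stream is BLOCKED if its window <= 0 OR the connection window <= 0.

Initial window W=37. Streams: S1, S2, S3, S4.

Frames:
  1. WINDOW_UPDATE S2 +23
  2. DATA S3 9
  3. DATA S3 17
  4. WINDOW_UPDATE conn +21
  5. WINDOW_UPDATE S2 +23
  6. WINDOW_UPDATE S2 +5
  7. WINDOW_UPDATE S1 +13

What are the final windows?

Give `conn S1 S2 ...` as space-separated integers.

Answer: 32 50 88 11 37

Derivation:
Op 1: conn=37 S1=37 S2=60 S3=37 S4=37 blocked=[]
Op 2: conn=28 S1=37 S2=60 S3=28 S4=37 blocked=[]
Op 3: conn=11 S1=37 S2=60 S3=11 S4=37 blocked=[]
Op 4: conn=32 S1=37 S2=60 S3=11 S4=37 blocked=[]
Op 5: conn=32 S1=37 S2=83 S3=11 S4=37 blocked=[]
Op 6: conn=32 S1=37 S2=88 S3=11 S4=37 blocked=[]
Op 7: conn=32 S1=50 S2=88 S3=11 S4=37 blocked=[]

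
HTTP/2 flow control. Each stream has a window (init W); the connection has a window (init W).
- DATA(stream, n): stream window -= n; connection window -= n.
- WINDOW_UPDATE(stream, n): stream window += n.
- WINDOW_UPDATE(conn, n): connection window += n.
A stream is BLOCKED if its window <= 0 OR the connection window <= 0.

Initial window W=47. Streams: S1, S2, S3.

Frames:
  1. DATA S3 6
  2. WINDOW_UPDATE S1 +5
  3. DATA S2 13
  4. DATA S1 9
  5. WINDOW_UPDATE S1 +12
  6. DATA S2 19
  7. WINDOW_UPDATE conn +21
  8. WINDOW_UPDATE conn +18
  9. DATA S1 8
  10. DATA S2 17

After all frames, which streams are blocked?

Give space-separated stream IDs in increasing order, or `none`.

Op 1: conn=41 S1=47 S2=47 S3=41 blocked=[]
Op 2: conn=41 S1=52 S2=47 S3=41 blocked=[]
Op 3: conn=28 S1=52 S2=34 S3=41 blocked=[]
Op 4: conn=19 S1=43 S2=34 S3=41 blocked=[]
Op 5: conn=19 S1=55 S2=34 S3=41 blocked=[]
Op 6: conn=0 S1=55 S2=15 S3=41 blocked=[1, 2, 3]
Op 7: conn=21 S1=55 S2=15 S3=41 blocked=[]
Op 8: conn=39 S1=55 S2=15 S3=41 blocked=[]
Op 9: conn=31 S1=47 S2=15 S3=41 blocked=[]
Op 10: conn=14 S1=47 S2=-2 S3=41 blocked=[2]

Answer: S2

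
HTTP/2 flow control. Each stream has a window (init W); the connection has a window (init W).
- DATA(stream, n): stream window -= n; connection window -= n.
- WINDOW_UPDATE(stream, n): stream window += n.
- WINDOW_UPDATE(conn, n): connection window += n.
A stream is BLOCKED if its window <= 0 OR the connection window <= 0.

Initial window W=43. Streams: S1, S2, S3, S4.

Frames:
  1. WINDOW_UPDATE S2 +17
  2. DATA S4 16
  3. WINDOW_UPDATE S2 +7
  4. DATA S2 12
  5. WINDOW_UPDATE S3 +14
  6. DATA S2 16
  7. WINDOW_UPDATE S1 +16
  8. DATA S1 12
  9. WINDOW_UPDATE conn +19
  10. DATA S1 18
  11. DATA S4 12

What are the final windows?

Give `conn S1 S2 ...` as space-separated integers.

Op 1: conn=43 S1=43 S2=60 S3=43 S4=43 blocked=[]
Op 2: conn=27 S1=43 S2=60 S3=43 S4=27 blocked=[]
Op 3: conn=27 S1=43 S2=67 S3=43 S4=27 blocked=[]
Op 4: conn=15 S1=43 S2=55 S3=43 S4=27 blocked=[]
Op 5: conn=15 S1=43 S2=55 S3=57 S4=27 blocked=[]
Op 6: conn=-1 S1=43 S2=39 S3=57 S4=27 blocked=[1, 2, 3, 4]
Op 7: conn=-1 S1=59 S2=39 S3=57 S4=27 blocked=[1, 2, 3, 4]
Op 8: conn=-13 S1=47 S2=39 S3=57 S4=27 blocked=[1, 2, 3, 4]
Op 9: conn=6 S1=47 S2=39 S3=57 S4=27 blocked=[]
Op 10: conn=-12 S1=29 S2=39 S3=57 S4=27 blocked=[1, 2, 3, 4]
Op 11: conn=-24 S1=29 S2=39 S3=57 S4=15 blocked=[1, 2, 3, 4]

Answer: -24 29 39 57 15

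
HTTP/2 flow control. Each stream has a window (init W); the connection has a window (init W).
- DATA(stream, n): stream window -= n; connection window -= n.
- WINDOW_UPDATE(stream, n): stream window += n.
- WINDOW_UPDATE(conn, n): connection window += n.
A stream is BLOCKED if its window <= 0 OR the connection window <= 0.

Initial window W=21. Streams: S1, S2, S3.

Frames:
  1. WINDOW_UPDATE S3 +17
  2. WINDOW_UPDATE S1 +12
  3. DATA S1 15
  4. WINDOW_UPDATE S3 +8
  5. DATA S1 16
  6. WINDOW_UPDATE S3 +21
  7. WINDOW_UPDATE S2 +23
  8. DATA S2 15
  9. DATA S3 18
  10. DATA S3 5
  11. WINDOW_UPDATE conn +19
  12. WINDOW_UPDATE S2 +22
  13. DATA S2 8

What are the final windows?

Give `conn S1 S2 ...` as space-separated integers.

Op 1: conn=21 S1=21 S2=21 S3=38 blocked=[]
Op 2: conn=21 S1=33 S2=21 S3=38 blocked=[]
Op 3: conn=6 S1=18 S2=21 S3=38 blocked=[]
Op 4: conn=6 S1=18 S2=21 S3=46 blocked=[]
Op 5: conn=-10 S1=2 S2=21 S3=46 blocked=[1, 2, 3]
Op 6: conn=-10 S1=2 S2=21 S3=67 blocked=[1, 2, 3]
Op 7: conn=-10 S1=2 S2=44 S3=67 blocked=[1, 2, 3]
Op 8: conn=-25 S1=2 S2=29 S3=67 blocked=[1, 2, 3]
Op 9: conn=-43 S1=2 S2=29 S3=49 blocked=[1, 2, 3]
Op 10: conn=-48 S1=2 S2=29 S3=44 blocked=[1, 2, 3]
Op 11: conn=-29 S1=2 S2=29 S3=44 blocked=[1, 2, 3]
Op 12: conn=-29 S1=2 S2=51 S3=44 blocked=[1, 2, 3]
Op 13: conn=-37 S1=2 S2=43 S3=44 blocked=[1, 2, 3]

Answer: -37 2 43 44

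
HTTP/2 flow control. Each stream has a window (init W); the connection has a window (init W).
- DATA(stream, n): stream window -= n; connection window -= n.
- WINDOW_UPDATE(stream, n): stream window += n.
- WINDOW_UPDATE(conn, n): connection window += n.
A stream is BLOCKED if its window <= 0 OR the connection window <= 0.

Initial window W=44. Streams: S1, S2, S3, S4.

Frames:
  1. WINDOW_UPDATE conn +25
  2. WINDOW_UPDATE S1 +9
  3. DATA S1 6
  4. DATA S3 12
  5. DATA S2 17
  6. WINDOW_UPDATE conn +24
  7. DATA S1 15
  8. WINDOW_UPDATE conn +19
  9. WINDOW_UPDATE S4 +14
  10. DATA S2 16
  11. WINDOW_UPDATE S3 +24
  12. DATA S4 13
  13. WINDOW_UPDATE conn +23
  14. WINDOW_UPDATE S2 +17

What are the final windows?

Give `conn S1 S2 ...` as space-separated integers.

Op 1: conn=69 S1=44 S2=44 S3=44 S4=44 blocked=[]
Op 2: conn=69 S1=53 S2=44 S3=44 S4=44 blocked=[]
Op 3: conn=63 S1=47 S2=44 S3=44 S4=44 blocked=[]
Op 4: conn=51 S1=47 S2=44 S3=32 S4=44 blocked=[]
Op 5: conn=34 S1=47 S2=27 S3=32 S4=44 blocked=[]
Op 6: conn=58 S1=47 S2=27 S3=32 S4=44 blocked=[]
Op 7: conn=43 S1=32 S2=27 S3=32 S4=44 blocked=[]
Op 8: conn=62 S1=32 S2=27 S3=32 S4=44 blocked=[]
Op 9: conn=62 S1=32 S2=27 S3=32 S4=58 blocked=[]
Op 10: conn=46 S1=32 S2=11 S3=32 S4=58 blocked=[]
Op 11: conn=46 S1=32 S2=11 S3=56 S4=58 blocked=[]
Op 12: conn=33 S1=32 S2=11 S3=56 S4=45 blocked=[]
Op 13: conn=56 S1=32 S2=11 S3=56 S4=45 blocked=[]
Op 14: conn=56 S1=32 S2=28 S3=56 S4=45 blocked=[]

Answer: 56 32 28 56 45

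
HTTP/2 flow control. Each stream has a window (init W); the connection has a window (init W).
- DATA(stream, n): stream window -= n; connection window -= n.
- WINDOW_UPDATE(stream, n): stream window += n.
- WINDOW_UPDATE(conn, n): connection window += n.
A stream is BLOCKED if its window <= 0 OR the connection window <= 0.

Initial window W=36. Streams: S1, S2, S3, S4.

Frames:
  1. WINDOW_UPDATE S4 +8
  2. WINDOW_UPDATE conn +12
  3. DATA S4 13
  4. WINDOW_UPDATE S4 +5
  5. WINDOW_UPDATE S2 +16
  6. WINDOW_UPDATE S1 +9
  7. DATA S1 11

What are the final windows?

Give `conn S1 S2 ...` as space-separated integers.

Answer: 24 34 52 36 36

Derivation:
Op 1: conn=36 S1=36 S2=36 S3=36 S4=44 blocked=[]
Op 2: conn=48 S1=36 S2=36 S3=36 S4=44 blocked=[]
Op 3: conn=35 S1=36 S2=36 S3=36 S4=31 blocked=[]
Op 4: conn=35 S1=36 S2=36 S3=36 S4=36 blocked=[]
Op 5: conn=35 S1=36 S2=52 S3=36 S4=36 blocked=[]
Op 6: conn=35 S1=45 S2=52 S3=36 S4=36 blocked=[]
Op 7: conn=24 S1=34 S2=52 S3=36 S4=36 blocked=[]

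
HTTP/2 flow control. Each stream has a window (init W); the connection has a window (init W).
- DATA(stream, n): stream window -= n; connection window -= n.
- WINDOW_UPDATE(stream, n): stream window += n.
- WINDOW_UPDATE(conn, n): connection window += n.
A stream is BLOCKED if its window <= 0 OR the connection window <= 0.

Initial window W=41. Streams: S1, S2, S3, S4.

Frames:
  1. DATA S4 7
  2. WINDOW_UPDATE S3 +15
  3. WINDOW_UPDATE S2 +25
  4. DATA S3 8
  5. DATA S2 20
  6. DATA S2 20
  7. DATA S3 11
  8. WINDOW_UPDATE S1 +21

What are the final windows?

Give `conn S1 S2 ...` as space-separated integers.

Op 1: conn=34 S1=41 S2=41 S3=41 S4=34 blocked=[]
Op 2: conn=34 S1=41 S2=41 S3=56 S4=34 blocked=[]
Op 3: conn=34 S1=41 S2=66 S3=56 S4=34 blocked=[]
Op 4: conn=26 S1=41 S2=66 S3=48 S4=34 blocked=[]
Op 5: conn=6 S1=41 S2=46 S3=48 S4=34 blocked=[]
Op 6: conn=-14 S1=41 S2=26 S3=48 S4=34 blocked=[1, 2, 3, 4]
Op 7: conn=-25 S1=41 S2=26 S3=37 S4=34 blocked=[1, 2, 3, 4]
Op 8: conn=-25 S1=62 S2=26 S3=37 S4=34 blocked=[1, 2, 3, 4]

Answer: -25 62 26 37 34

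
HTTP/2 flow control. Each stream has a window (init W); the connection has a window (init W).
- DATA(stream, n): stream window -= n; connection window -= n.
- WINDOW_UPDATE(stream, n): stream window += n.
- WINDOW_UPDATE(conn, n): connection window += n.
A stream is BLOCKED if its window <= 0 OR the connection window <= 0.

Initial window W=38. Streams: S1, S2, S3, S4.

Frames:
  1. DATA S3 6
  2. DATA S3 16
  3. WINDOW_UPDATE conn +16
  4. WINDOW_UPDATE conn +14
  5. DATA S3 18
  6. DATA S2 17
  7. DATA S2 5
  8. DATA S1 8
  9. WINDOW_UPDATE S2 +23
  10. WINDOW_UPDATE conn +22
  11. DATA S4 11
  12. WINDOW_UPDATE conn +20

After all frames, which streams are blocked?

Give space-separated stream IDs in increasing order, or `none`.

Answer: S3

Derivation:
Op 1: conn=32 S1=38 S2=38 S3=32 S4=38 blocked=[]
Op 2: conn=16 S1=38 S2=38 S3=16 S4=38 blocked=[]
Op 3: conn=32 S1=38 S2=38 S3=16 S4=38 blocked=[]
Op 4: conn=46 S1=38 S2=38 S3=16 S4=38 blocked=[]
Op 5: conn=28 S1=38 S2=38 S3=-2 S4=38 blocked=[3]
Op 6: conn=11 S1=38 S2=21 S3=-2 S4=38 blocked=[3]
Op 7: conn=6 S1=38 S2=16 S3=-2 S4=38 blocked=[3]
Op 8: conn=-2 S1=30 S2=16 S3=-2 S4=38 blocked=[1, 2, 3, 4]
Op 9: conn=-2 S1=30 S2=39 S3=-2 S4=38 blocked=[1, 2, 3, 4]
Op 10: conn=20 S1=30 S2=39 S3=-2 S4=38 blocked=[3]
Op 11: conn=9 S1=30 S2=39 S3=-2 S4=27 blocked=[3]
Op 12: conn=29 S1=30 S2=39 S3=-2 S4=27 blocked=[3]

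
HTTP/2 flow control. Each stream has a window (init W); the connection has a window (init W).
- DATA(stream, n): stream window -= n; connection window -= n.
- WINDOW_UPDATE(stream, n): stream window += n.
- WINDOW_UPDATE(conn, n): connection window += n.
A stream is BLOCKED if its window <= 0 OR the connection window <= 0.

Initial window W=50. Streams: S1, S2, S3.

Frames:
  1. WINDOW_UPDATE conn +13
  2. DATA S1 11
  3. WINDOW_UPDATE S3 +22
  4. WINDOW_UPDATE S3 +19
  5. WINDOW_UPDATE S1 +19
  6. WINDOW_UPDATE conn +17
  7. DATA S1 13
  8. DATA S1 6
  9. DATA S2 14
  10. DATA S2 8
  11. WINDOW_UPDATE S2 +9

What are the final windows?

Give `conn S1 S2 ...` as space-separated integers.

Op 1: conn=63 S1=50 S2=50 S3=50 blocked=[]
Op 2: conn=52 S1=39 S2=50 S3=50 blocked=[]
Op 3: conn=52 S1=39 S2=50 S3=72 blocked=[]
Op 4: conn=52 S1=39 S2=50 S3=91 blocked=[]
Op 5: conn=52 S1=58 S2=50 S3=91 blocked=[]
Op 6: conn=69 S1=58 S2=50 S3=91 blocked=[]
Op 7: conn=56 S1=45 S2=50 S3=91 blocked=[]
Op 8: conn=50 S1=39 S2=50 S3=91 blocked=[]
Op 9: conn=36 S1=39 S2=36 S3=91 blocked=[]
Op 10: conn=28 S1=39 S2=28 S3=91 blocked=[]
Op 11: conn=28 S1=39 S2=37 S3=91 blocked=[]

Answer: 28 39 37 91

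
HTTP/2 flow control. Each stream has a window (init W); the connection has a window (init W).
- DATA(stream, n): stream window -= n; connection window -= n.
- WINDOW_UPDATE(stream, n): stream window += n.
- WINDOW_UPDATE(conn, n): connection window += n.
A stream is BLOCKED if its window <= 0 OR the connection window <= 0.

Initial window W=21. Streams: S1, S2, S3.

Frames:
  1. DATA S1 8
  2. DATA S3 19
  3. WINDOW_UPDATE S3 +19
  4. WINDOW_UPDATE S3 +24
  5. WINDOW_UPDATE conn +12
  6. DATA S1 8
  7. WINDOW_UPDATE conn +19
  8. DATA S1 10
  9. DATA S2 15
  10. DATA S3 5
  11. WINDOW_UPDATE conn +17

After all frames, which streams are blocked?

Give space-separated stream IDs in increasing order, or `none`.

Op 1: conn=13 S1=13 S2=21 S3=21 blocked=[]
Op 2: conn=-6 S1=13 S2=21 S3=2 blocked=[1, 2, 3]
Op 3: conn=-6 S1=13 S2=21 S3=21 blocked=[1, 2, 3]
Op 4: conn=-6 S1=13 S2=21 S3=45 blocked=[1, 2, 3]
Op 5: conn=6 S1=13 S2=21 S3=45 blocked=[]
Op 6: conn=-2 S1=5 S2=21 S3=45 blocked=[1, 2, 3]
Op 7: conn=17 S1=5 S2=21 S3=45 blocked=[]
Op 8: conn=7 S1=-5 S2=21 S3=45 blocked=[1]
Op 9: conn=-8 S1=-5 S2=6 S3=45 blocked=[1, 2, 3]
Op 10: conn=-13 S1=-5 S2=6 S3=40 blocked=[1, 2, 3]
Op 11: conn=4 S1=-5 S2=6 S3=40 blocked=[1]

Answer: S1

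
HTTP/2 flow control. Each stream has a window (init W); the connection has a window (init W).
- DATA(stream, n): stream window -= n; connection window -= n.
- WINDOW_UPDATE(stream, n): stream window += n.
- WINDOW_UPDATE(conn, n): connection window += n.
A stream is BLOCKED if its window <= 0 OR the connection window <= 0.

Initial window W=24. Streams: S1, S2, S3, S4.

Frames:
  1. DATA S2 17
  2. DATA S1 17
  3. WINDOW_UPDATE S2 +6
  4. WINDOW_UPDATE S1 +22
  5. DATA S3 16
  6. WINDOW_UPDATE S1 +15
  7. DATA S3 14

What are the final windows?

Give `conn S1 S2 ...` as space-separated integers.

Answer: -40 44 13 -6 24

Derivation:
Op 1: conn=7 S1=24 S2=7 S3=24 S4=24 blocked=[]
Op 2: conn=-10 S1=7 S2=7 S3=24 S4=24 blocked=[1, 2, 3, 4]
Op 3: conn=-10 S1=7 S2=13 S3=24 S4=24 blocked=[1, 2, 3, 4]
Op 4: conn=-10 S1=29 S2=13 S3=24 S4=24 blocked=[1, 2, 3, 4]
Op 5: conn=-26 S1=29 S2=13 S3=8 S4=24 blocked=[1, 2, 3, 4]
Op 6: conn=-26 S1=44 S2=13 S3=8 S4=24 blocked=[1, 2, 3, 4]
Op 7: conn=-40 S1=44 S2=13 S3=-6 S4=24 blocked=[1, 2, 3, 4]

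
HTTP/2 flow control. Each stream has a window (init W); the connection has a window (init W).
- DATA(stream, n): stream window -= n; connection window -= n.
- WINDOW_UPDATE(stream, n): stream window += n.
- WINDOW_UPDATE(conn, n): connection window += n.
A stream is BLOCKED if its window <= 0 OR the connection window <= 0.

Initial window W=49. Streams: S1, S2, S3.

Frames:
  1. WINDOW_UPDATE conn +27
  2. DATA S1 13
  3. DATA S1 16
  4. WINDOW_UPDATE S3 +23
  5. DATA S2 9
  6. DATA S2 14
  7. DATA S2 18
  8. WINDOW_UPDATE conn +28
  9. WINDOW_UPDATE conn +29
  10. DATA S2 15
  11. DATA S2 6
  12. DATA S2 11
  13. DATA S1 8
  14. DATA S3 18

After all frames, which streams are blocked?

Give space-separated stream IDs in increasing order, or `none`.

Op 1: conn=76 S1=49 S2=49 S3=49 blocked=[]
Op 2: conn=63 S1=36 S2=49 S3=49 blocked=[]
Op 3: conn=47 S1=20 S2=49 S3=49 blocked=[]
Op 4: conn=47 S1=20 S2=49 S3=72 blocked=[]
Op 5: conn=38 S1=20 S2=40 S3=72 blocked=[]
Op 6: conn=24 S1=20 S2=26 S3=72 blocked=[]
Op 7: conn=6 S1=20 S2=8 S3=72 blocked=[]
Op 8: conn=34 S1=20 S2=8 S3=72 blocked=[]
Op 9: conn=63 S1=20 S2=8 S3=72 blocked=[]
Op 10: conn=48 S1=20 S2=-7 S3=72 blocked=[2]
Op 11: conn=42 S1=20 S2=-13 S3=72 blocked=[2]
Op 12: conn=31 S1=20 S2=-24 S3=72 blocked=[2]
Op 13: conn=23 S1=12 S2=-24 S3=72 blocked=[2]
Op 14: conn=5 S1=12 S2=-24 S3=54 blocked=[2]

Answer: S2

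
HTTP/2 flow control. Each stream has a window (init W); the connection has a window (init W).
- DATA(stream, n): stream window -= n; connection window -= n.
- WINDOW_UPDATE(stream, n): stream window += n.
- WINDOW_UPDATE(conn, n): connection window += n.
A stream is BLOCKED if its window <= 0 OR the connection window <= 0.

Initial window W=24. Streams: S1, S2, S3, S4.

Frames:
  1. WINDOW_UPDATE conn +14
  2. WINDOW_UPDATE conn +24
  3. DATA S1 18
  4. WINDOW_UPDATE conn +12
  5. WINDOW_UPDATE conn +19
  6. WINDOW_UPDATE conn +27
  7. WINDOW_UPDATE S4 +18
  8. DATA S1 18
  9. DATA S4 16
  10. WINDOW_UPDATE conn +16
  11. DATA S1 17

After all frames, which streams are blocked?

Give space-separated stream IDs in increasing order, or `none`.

Answer: S1

Derivation:
Op 1: conn=38 S1=24 S2=24 S3=24 S4=24 blocked=[]
Op 2: conn=62 S1=24 S2=24 S3=24 S4=24 blocked=[]
Op 3: conn=44 S1=6 S2=24 S3=24 S4=24 blocked=[]
Op 4: conn=56 S1=6 S2=24 S3=24 S4=24 blocked=[]
Op 5: conn=75 S1=6 S2=24 S3=24 S4=24 blocked=[]
Op 6: conn=102 S1=6 S2=24 S3=24 S4=24 blocked=[]
Op 7: conn=102 S1=6 S2=24 S3=24 S4=42 blocked=[]
Op 8: conn=84 S1=-12 S2=24 S3=24 S4=42 blocked=[1]
Op 9: conn=68 S1=-12 S2=24 S3=24 S4=26 blocked=[1]
Op 10: conn=84 S1=-12 S2=24 S3=24 S4=26 blocked=[1]
Op 11: conn=67 S1=-29 S2=24 S3=24 S4=26 blocked=[1]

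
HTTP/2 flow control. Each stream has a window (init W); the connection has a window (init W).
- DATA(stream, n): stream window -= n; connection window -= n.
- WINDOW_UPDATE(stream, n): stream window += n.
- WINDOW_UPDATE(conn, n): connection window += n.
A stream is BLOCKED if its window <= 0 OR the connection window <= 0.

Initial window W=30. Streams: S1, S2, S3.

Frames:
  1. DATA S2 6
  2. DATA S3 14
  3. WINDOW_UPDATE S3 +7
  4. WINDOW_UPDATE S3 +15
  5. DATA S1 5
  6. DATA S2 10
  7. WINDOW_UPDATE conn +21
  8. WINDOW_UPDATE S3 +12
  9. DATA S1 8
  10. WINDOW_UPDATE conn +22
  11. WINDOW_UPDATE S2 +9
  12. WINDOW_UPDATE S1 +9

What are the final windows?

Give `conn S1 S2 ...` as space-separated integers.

Op 1: conn=24 S1=30 S2=24 S3=30 blocked=[]
Op 2: conn=10 S1=30 S2=24 S3=16 blocked=[]
Op 3: conn=10 S1=30 S2=24 S3=23 blocked=[]
Op 4: conn=10 S1=30 S2=24 S3=38 blocked=[]
Op 5: conn=5 S1=25 S2=24 S3=38 blocked=[]
Op 6: conn=-5 S1=25 S2=14 S3=38 blocked=[1, 2, 3]
Op 7: conn=16 S1=25 S2=14 S3=38 blocked=[]
Op 8: conn=16 S1=25 S2=14 S3=50 blocked=[]
Op 9: conn=8 S1=17 S2=14 S3=50 blocked=[]
Op 10: conn=30 S1=17 S2=14 S3=50 blocked=[]
Op 11: conn=30 S1=17 S2=23 S3=50 blocked=[]
Op 12: conn=30 S1=26 S2=23 S3=50 blocked=[]

Answer: 30 26 23 50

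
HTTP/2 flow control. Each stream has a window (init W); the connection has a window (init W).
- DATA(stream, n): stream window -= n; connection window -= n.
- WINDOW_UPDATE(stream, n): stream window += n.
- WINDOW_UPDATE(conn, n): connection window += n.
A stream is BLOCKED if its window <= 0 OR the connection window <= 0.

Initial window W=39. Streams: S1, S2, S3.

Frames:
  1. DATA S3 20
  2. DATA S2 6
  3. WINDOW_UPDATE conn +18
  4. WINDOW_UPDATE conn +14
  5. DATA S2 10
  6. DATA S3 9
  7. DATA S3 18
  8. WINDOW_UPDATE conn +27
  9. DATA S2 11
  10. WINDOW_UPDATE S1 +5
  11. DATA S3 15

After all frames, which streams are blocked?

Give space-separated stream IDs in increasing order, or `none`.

Op 1: conn=19 S1=39 S2=39 S3=19 blocked=[]
Op 2: conn=13 S1=39 S2=33 S3=19 blocked=[]
Op 3: conn=31 S1=39 S2=33 S3=19 blocked=[]
Op 4: conn=45 S1=39 S2=33 S3=19 blocked=[]
Op 5: conn=35 S1=39 S2=23 S3=19 blocked=[]
Op 6: conn=26 S1=39 S2=23 S3=10 blocked=[]
Op 7: conn=8 S1=39 S2=23 S3=-8 blocked=[3]
Op 8: conn=35 S1=39 S2=23 S3=-8 blocked=[3]
Op 9: conn=24 S1=39 S2=12 S3=-8 blocked=[3]
Op 10: conn=24 S1=44 S2=12 S3=-8 blocked=[3]
Op 11: conn=9 S1=44 S2=12 S3=-23 blocked=[3]

Answer: S3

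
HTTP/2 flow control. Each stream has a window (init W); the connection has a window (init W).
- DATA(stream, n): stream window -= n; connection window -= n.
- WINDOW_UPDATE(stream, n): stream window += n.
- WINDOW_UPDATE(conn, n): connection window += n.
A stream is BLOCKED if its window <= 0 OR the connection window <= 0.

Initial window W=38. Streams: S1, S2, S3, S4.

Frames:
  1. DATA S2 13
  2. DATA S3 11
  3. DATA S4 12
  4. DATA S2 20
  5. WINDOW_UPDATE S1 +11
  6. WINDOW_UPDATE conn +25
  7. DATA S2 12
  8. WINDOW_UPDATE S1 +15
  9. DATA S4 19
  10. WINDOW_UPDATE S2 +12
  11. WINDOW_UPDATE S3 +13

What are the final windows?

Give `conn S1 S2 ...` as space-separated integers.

Op 1: conn=25 S1=38 S2=25 S3=38 S4=38 blocked=[]
Op 2: conn=14 S1=38 S2=25 S3=27 S4=38 blocked=[]
Op 3: conn=2 S1=38 S2=25 S3=27 S4=26 blocked=[]
Op 4: conn=-18 S1=38 S2=5 S3=27 S4=26 blocked=[1, 2, 3, 4]
Op 5: conn=-18 S1=49 S2=5 S3=27 S4=26 blocked=[1, 2, 3, 4]
Op 6: conn=7 S1=49 S2=5 S3=27 S4=26 blocked=[]
Op 7: conn=-5 S1=49 S2=-7 S3=27 S4=26 blocked=[1, 2, 3, 4]
Op 8: conn=-5 S1=64 S2=-7 S3=27 S4=26 blocked=[1, 2, 3, 4]
Op 9: conn=-24 S1=64 S2=-7 S3=27 S4=7 blocked=[1, 2, 3, 4]
Op 10: conn=-24 S1=64 S2=5 S3=27 S4=7 blocked=[1, 2, 3, 4]
Op 11: conn=-24 S1=64 S2=5 S3=40 S4=7 blocked=[1, 2, 3, 4]

Answer: -24 64 5 40 7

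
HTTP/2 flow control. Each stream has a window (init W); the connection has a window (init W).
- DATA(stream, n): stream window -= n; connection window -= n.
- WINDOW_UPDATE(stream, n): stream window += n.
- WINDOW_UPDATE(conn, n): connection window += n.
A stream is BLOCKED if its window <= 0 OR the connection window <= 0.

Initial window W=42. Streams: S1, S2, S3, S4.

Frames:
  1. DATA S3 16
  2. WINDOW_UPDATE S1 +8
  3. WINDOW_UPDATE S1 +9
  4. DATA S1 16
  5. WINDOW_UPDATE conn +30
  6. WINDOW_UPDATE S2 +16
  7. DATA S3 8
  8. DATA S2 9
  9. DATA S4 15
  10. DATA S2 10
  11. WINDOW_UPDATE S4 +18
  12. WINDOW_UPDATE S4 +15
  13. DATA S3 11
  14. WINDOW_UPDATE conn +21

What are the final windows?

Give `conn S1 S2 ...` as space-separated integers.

Op 1: conn=26 S1=42 S2=42 S3=26 S4=42 blocked=[]
Op 2: conn=26 S1=50 S2=42 S3=26 S4=42 blocked=[]
Op 3: conn=26 S1=59 S2=42 S3=26 S4=42 blocked=[]
Op 4: conn=10 S1=43 S2=42 S3=26 S4=42 blocked=[]
Op 5: conn=40 S1=43 S2=42 S3=26 S4=42 blocked=[]
Op 6: conn=40 S1=43 S2=58 S3=26 S4=42 blocked=[]
Op 7: conn=32 S1=43 S2=58 S3=18 S4=42 blocked=[]
Op 8: conn=23 S1=43 S2=49 S3=18 S4=42 blocked=[]
Op 9: conn=8 S1=43 S2=49 S3=18 S4=27 blocked=[]
Op 10: conn=-2 S1=43 S2=39 S3=18 S4=27 blocked=[1, 2, 3, 4]
Op 11: conn=-2 S1=43 S2=39 S3=18 S4=45 blocked=[1, 2, 3, 4]
Op 12: conn=-2 S1=43 S2=39 S3=18 S4=60 blocked=[1, 2, 3, 4]
Op 13: conn=-13 S1=43 S2=39 S3=7 S4=60 blocked=[1, 2, 3, 4]
Op 14: conn=8 S1=43 S2=39 S3=7 S4=60 blocked=[]

Answer: 8 43 39 7 60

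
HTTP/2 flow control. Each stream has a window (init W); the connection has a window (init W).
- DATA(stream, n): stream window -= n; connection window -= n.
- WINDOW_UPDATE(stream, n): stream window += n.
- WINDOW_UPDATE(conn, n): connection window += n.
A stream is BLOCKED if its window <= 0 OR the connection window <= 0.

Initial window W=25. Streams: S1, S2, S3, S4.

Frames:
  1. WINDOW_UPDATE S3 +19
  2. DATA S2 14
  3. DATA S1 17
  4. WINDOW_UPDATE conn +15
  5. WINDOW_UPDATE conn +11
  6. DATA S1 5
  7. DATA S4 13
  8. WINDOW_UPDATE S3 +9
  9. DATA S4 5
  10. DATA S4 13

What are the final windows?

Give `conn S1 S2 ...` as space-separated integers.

Op 1: conn=25 S1=25 S2=25 S3=44 S4=25 blocked=[]
Op 2: conn=11 S1=25 S2=11 S3=44 S4=25 blocked=[]
Op 3: conn=-6 S1=8 S2=11 S3=44 S4=25 blocked=[1, 2, 3, 4]
Op 4: conn=9 S1=8 S2=11 S3=44 S4=25 blocked=[]
Op 5: conn=20 S1=8 S2=11 S3=44 S4=25 blocked=[]
Op 6: conn=15 S1=3 S2=11 S3=44 S4=25 blocked=[]
Op 7: conn=2 S1=3 S2=11 S3=44 S4=12 blocked=[]
Op 8: conn=2 S1=3 S2=11 S3=53 S4=12 blocked=[]
Op 9: conn=-3 S1=3 S2=11 S3=53 S4=7 blocked=[1, 2, 3, 4]
Op 10: conn=-16 S1=3 S2=11 S3=53 S4=-6 blocked=[1, 2, 3, 4]

Answer: -16 3 11 53 -6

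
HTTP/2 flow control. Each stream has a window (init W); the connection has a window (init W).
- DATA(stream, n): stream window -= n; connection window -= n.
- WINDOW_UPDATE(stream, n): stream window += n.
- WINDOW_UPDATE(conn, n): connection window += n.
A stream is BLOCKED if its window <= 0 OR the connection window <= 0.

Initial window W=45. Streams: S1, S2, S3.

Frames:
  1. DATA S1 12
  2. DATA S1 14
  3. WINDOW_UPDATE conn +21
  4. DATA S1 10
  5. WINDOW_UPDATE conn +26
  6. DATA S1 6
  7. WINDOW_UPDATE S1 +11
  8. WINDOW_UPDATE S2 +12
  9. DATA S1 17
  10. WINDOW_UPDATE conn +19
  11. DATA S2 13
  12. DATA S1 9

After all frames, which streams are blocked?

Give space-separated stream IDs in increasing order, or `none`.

Op 1: conn=33 S1=33 S2=45 S3=45 blocked=[]
Op 2: conn=19 S1=19 S2=45 S3=45 blocked=[]
Op 3: conn=40 S1=19 S2=45 S3=45 blocked=[]
Op 4: conn=30 S1=9 S2=45 S3=45 blocked=[]
Op 5: conn=56 S1=9 S2=45 S3=45 blocked=[]
Op 6: conn=50 S1=3 S2=45 S3=45 blocked=[]
Op 7: conn=50 S1=14 S2=45 S3=45 blocked=[]
Op 8: conn=50 S1=14 S2=57 S3=45 blocked=[]
Op 9: conn=33 S1=-3 S2=57 S3=45 blocked=[1]
Op 10: conn=52 S1=-3 S2=57 S3=45 blocked=[1]
Op 11: conn=39 S1=-3 S2=44 S3=45 blocked=[1]
Op 12: conn=30 S1=-12 S2=44 S3=45 blocked=[1]

Answer: S1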